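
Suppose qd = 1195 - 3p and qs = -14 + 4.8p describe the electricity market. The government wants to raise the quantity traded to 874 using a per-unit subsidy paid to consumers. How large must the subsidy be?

Required subsidy s = 78 per unit

At q = 874, invert demand for the buyer price: pb = (1195 − 874)/3 = 107; invert supply for the seller price: ps = (874 − (-14))/4.8 = 185.
The subsidy must fill the gap: s = ps − pb = 185 − 107 = 78.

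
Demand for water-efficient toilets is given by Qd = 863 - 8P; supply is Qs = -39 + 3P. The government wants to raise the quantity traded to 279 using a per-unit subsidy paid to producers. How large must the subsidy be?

Required subsidy s = 33 per unit

At Q = 279, invert demand for the buyer price: Pb = (863 − 279)/8 = 73; invert supply for the seller price: Ps = (279 − (-39))/3 = 106.
The subsidy must fill the gap: s = Ps − Pb = 106 − 73 = 33.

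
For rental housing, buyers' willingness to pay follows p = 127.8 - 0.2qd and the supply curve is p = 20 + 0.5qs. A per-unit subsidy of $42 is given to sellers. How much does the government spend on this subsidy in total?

Government cost = $8988

Pre-subsidy: 127.8 - 0.2q = 20 + 0.5q gives q* = 154 and p* = 97.
With the subsidy, sellers receive ps = pb + 42 for each unit, where pb is the price buyers pay.
On the curves, pb = 127.8 - 0.2q and ps = 20 + 0.5q; the wedge ps − pb = 42 gives 20 + 0.5q − (127.8 - 0.2q) = 42, so q' = 214.
Then pb = 127.8 − 0.2·214 = 85 and ps = 20 + 0.5·214 = 127.
Government outlay = subsidy × quantity = 42 × 214 = 8988.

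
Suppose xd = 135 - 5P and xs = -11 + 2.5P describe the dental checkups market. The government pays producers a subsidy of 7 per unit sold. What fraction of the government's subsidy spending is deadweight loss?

Pre-subsidy: 135 - 5P = -11 + 2.5P gives P* = 292/15, x* = 113/3.
With the subsidy, sellers receive Ps = Pb + 7 for each unit, where Pb is the price buyers pay.
Supply in terms of Pb becomes xs = -11 + 2.5(Pb + 7) = 6.5 + 2.5Pb. Setting this equal to demand: 135 - 5Pb = 6.5 + 2.5Pb, so Pb = 257/15.
Sellers receive Ps = 257/15 + 7 = 362/15; x' = 135 − 5·(257/15) = 148/3.
ΔCS = ½(113/3 + 148/3)(292/15 − 257/15) = 101.5; ΔPS = ½(113/3 + 148/3)(362/15 − 292/15) = 203.
Government spending = 7 × 148/3 = 1036/3.
DWL = ½ × 7 × (148/3 − 113/3) = 245/6; fraction = (245/6) / (1036/3) = 35/296.

DWL / government spending = 35/296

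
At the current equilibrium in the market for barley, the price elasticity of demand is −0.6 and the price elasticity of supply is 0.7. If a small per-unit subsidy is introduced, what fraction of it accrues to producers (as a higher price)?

For a small subsidy around the equilibrium, the benefit split depends on the relative slopes, which at a point are proportional to the elasticities.
Buyer share = εs/(εs + |εd|) = 0.7/(0.7 + 0.6) = 7/13; seller share = |εd|/(εs + |εd|) = 6/13.
So producers capture 6/13 of the subsidy.

Producer share = 6/13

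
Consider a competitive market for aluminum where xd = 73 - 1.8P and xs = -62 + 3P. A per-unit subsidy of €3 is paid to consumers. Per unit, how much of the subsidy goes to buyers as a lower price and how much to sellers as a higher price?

Buyers gain €1.875 per unit; sellers gain €1.125 per unit

Pre-subsidy: 73 - 1.8P = -62 + 3P gives P* = 28.125, x* = 22.375.
With the rebate, buyers effectively pay Pb = Ps − 3, where Ps is the price sellers receive.
Demand in terms of Ps becomes xd = 73 − 1.8(Ps − 3) = 78.4 - 1.8Ps. Setting this equal to supply: 78.4 - 1.8Ps = -62 + 3Ps, so Ps = 29.25.
Buyers pay Pb = 29.25 − 3 = 26.25; x' = -62 + 3·29.25 = 25.75.
Buyers' price falls by P* − Pb = 28.125 − 26.25 = 1.875; sellers' price rises by Ps − P* = 29.25 − 28.125 = 1.125.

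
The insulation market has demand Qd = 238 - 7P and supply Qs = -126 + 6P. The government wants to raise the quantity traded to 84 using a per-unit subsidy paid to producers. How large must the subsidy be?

At Q = 84, invert demand for the buyer price: Pb = (238 − 84)/7 = 22; invert supply for the seller price: Ps = (84 − (-126))/6 = 35.
The subsidy must fill the gap: s = Ps − Pb = 35 − 22 = 13.

Required subsidy s = 13 per unit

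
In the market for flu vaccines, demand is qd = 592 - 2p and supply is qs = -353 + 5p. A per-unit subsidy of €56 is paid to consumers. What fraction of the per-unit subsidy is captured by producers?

Producer share = 2/7

Pre-subsidy: 592 - 2p = -353 + 5p gives p* = 135, q* = 322.
With the rebate, buyers effectively pay pb = ps − 56, where ps is the price sellers receive.
Demand in terms of ps becomes qd = 592 − 2(ps − 56) = 704 - 2ps. Setting this equal to supply: 704 - 2ps = -353 + 5ps, so ps = 151.
Buyers pay pb = 151 − 56 = 95; q' = -353 + 5·151 = 402.
Buyers' price falls by p* − pb = 135 − 95 = 40; sellers' price rises by ps − p* = 151 − 135 = 16.
So producers capture 16/56 = 2/7 of each unit of subsidy.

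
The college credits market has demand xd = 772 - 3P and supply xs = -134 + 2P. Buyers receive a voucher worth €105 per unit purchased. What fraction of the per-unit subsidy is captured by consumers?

Consumer share = 0.4

Pre-subsidy: 772 - 3P = -134 + 2P gives P* = 181.2, x* = 228.4.
With the rebate, buyers effectively pay Pb = Ps − 105, where Ps is the price sellers receive.
Demand in terms of Ps becomes xd = 772 − 3(Ps − 105) = 1087 - 3Ps. Setting this equal to supply: 1087 - 3Ps = -134 + 2Ps, so Ps = 244.2.
Buyers pay Pb = 244.2 − 105 = 139.2; x' = -134 + 2·244.2 = 354.4.
Buyers' price falls by P* − Pb = 181.2 − 139.2 = 42; sellers' price rises by Ps − P* = 244.2 − 181.2 = 63.
So consumers capture 42/105 = 0.4 of each unit of subsidy.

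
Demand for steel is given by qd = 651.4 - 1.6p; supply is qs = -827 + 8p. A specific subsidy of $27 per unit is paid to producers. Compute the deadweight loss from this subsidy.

Pre-subsidy: 651.4 - 1.6p = -827 + 8p gives p* = 154, q* = 405.
With the subsidy, sellers receive ps = pb + 27 for each unit, where pb is the price buyers pay.
Supply in terms of pb becomes qs = -827 + 8(pb + 27) = -611 + 8pb. Setting this equal to demand: 651.4 - 1.6pb = -611 + 8pb, so pb = 131.5.
Sellers receive ps = 131.5 + 27 = 158.5; q' = 651.4 − 1.6·131.5 = 441.
The subsidy expands output by 441 − 405 = 36 past the efficient level; on those units the gap between marginal cost and willingness to pay runs from 0 up to 27.
DWL = ½ × 27 × 36 = 486.

Deadweight loss = $486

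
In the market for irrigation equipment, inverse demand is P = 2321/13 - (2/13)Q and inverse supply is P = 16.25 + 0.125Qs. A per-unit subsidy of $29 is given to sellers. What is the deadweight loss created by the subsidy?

Deadweight loss = $1508

Pre-subsidy: 2321/13 - (2/13)Q = 16.25 + 0.125Q gives Q* = 582 and P* = 89.
With the subsidy, sellers receive Ps = Pb + 29 for each unit, where Pb is the price buyers pay.
On the curves, Pb = 2321/13 - (2/13)Q and Ps = 16.25 + 0.125Q; the wedge Ps − Pb = 29 gives 16.25 + 0.125Q − (2321/13 - (2/13)Q) = 29, so Q' = 686.
Then Pb = 2321/13 − (2/13)·686 = 73 and Ps = 16.25 + 0.125·686 = 102.
The subsidy expands output by 686 − 582 = 104 past the efficient level; on those units the gap between marginal cost and willingness to pay runs from 0 up to 29.
DWL = ½ × 29 × 104 = 1508.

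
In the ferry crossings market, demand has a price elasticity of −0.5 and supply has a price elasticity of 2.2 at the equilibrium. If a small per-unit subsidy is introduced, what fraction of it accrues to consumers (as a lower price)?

For a small subsidy around the equilibrium, the benefit split depends on the relative slopes, which at a point are proportional to the elasticities.
Buyer share = εs/(εs + |εd|) = 2.2/(2.2 + 0.5) = 22/27; seller share = |εd|/(εs + |εd|) = 5/27.

Consumer share = 22/27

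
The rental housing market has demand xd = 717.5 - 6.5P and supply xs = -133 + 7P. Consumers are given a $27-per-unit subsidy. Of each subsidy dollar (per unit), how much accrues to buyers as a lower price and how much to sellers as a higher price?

Buyers gain $14 per unit; sellers gain $13 per unit

Pre-subsidy: 717.5 - 6.5P = -133 + 7P gives P* = 63, x* = 308.
With the rebate, buyers effectively pay Pb = Ps − 27, where Ps is the price sellers receive.
Demand in terms of Ps becomes xd = 717.5 − 6.5(Ps − 27) = 893 - 6.5Ps. Setting this equal to supply: 893 - 6.5Ps = -133 + 7Ps, so Ps = 76.
Buyers pay Pb = 76 − 27 = 49; x' = -133 + 7·76 = 399.
Buyers' price falls by P* − Pb = 63 − 49 = 14; sellers' price rises by Ps − P* = 76 − 63 = 13.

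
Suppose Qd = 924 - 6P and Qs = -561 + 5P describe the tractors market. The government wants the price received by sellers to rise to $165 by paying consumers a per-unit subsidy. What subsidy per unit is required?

At a seller price of 165, quantity supplied is -561 + 5·165 = 264.
Buyers absorb 264 only when they pay Pb with 924 − 6·Pb = 264, i.e. Pb = 110.
s = Ps − Pb = 165 − 110 = 55.

Required subsidy s = $55 per unit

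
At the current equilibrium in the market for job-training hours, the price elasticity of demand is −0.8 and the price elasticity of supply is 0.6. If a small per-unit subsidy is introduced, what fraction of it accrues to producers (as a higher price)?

Producer share = 4/7

For a small subsidy around the equilibrium, the benefit split depends on the relative slopes, which at a point are proportional to the elasticities.
Buyer share = εs/(εs + |εd|) = 0.6/(0.6 + 0.8) = 3/7; seller share = |εd|/(εs + |εd|) = 4/7.
So producers capture 4/7 of the subsidy.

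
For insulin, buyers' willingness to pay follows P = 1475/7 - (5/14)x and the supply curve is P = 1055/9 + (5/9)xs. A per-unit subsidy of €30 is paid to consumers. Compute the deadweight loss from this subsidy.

Pre-subsidy: 1475/7 - (5/14)x = 1055/9 + (5/9)x gives x* = 2356/23 and P* = 4005/23.
With the rebate, buyers effectively pay Pb = Ps − 30, where Ps is the price sellers receive.
On the curves, Pb = 1475/7 - (5/14)x and Ps = 1055/9 + (5/9)x; the wedge Ps − Pb = 30 gives 1055/9 + (5/9)x − (1475/7 - (5/14)x) = 30, so x' = 3112/23.
Then Pb = 1475/7 − (5/14)·(3112/23) = 3735/23 and Ps = 1055/9 + (5/9)·(3112/23) = 4425/23.
The subsidy expands output by 3112/23 − 2356/23 = 756/23 past the efficient level; on those units the gap between marginal cost and willingness to pay runs from 0 up to 30.
DWL = ½ × 30 × 756/23 = 11340/23.

Deadweight loss = 11340/23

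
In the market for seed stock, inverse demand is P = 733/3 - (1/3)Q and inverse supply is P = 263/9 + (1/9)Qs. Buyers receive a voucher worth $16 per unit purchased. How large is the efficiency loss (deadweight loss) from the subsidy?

Pre-subsidy: 733/3 - (1/3)Q = 263/9 + (1/9)Q gives Q* = 484 and P* = 83.
With the rebate, buyers effectively pay Pb = Ps − 16, where Ps is the price sellers receive.
On the curves, Pb = 733/3 - (1/3)Q and Ps = 263/9 + (1/9)Q; the wedge Ps − Pb = 16 gives 263/9 + (1/9)Q − (733/3 - (1/3)Q) = 16, so Q' = 520.
Then Pb = 733/3 − (1/3)·520 = 71 and Ps = 263/9 + (1/9)·520 = 87.
The subsidy expands output by 520 − 484 = 36 past the efficient level; on those units the gap between marginal cost and willingness to pay runs from 0 up to 16.
DWL = ½ × 16 × 36 = 288.

Deadweight loss = $288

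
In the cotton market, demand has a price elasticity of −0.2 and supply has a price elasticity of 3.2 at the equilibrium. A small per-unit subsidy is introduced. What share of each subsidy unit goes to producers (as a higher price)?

Producer share = 1/17

For a small subsidy around the equilibrium, the benefit split depends on the relative slopes, which at a point are proportional to the elasticities.
Buyer share = εs/(εs + |εd|) = 3.2/(3.2 + 0.2) = 16/17; seller share = |εd|/(εs + |εd|) = 1/17.
So producers capture 1/17 of the subsidy.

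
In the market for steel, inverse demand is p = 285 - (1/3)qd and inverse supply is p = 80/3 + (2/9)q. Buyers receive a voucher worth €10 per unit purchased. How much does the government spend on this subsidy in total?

Pre-subsidy: 285 - (1/3)q = 80/3 + (2/9)q gives q* = 465 and p* = 130.
With the rebate, buyers effectively pay pb = ps − 10, where ps is the price sellers receive.
On the curves, pb = 285 - (1/3)q and ps = 80/3 + (2/9)q; the wedge ps − pb = 10 gives 80/3 + (2/9)q − (285 - (1/3)q) = 10, so q' = 483.
Then pb = 285 − (1/3)·483 = 124 and ps = 80/3 + (2/9)·483 = 134.
Government outlay = subsidy × quantity = 10 × 483 = 4830.

Government cost = €4830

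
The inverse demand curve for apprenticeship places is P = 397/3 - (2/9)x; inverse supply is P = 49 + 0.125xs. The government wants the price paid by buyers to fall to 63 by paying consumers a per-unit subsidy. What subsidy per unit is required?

At a buyer price of 63, quantity demanded is 595.5 − 4.5·63 = 312.
Sellers supply 312 only when they receive Ps = 49 + 0.125·312 = 88.
s = Ps − Pb = 88 − 63 = 25.

Required subsidy s = 25 per unit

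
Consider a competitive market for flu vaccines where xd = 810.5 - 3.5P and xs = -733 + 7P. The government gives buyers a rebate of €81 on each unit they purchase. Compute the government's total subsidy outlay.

Government cost = €39285

Pre-subsidy: 810.5 - 3.5P = -733 + 7P gives P* = 147, x* = 296.
With the rebate, buyers effectively pay Pb = Ps − 81, where Ps is the price sellers receive.
Demand in terms of Ps becomes xd = 810.5 − 3.5(Ps − 81) = 1094 - 3.5Ps. Setting this equal to supply: 1094 - 3.5Ps = -733 + 7Ps, so Ps = 174.
Buyers pay Pb = 174 − 81 = 93; x' = -733 + 7·174 = 485.
Government outlay = subsidy × quantity = 81 × 485 = 39285.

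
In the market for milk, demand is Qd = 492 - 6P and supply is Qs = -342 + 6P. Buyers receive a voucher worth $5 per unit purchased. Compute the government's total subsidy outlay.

Government cost = $450

Pre-subsidy: 492 - 6P = -342 + 6P gives P* = 69.5, Q* = 75.
With the rebate, buyers effectively pay Pb = Ps − 5, where Ps is the price sellers receive.
Demand in terms of Ps becomes Qd = 492 − 6(Ps − 5) = 522 - 6Ps. Setting this equal to supply: 522 - 6Ps = -342 + 6Ps, so Ps = 72.
Buyers pay Pb = 72 − 5 = 67; Q' = -342 + 6·72 = 90.
Government outlay = subsidy × quantity = 5 × 90 = 450.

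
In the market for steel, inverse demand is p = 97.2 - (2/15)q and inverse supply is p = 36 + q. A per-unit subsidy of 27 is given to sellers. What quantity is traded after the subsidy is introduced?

q' = 1323/17

Pre-subsidy: 97.2 - (2/15)q = 36 + q gives q* = 54 and p* = 90.
With the subsidy, sellers receive ps = pb + 27 for each unit, where pb is the price buyers pay.
On the curves, pb = 97.2 - (2/15)q and ps = 36 + q; the wedge ps − pb = 27 gives 36 + q − (97.2 - (2/15)q) = 27, so q' = 1323/17.
Then pb = 97.2 − (2/15)·(1323/17) = 1476/17 and ps = 36 + 1·(1323/17) = 1935/17.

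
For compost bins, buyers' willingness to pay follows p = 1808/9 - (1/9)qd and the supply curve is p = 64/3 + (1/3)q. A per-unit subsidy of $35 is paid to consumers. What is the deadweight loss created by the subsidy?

Pre-subsidy: 1808/9 - (1/9)q = 64/3 + (1/3)q gives q* = 404 and p* = 156.
With the rebate, buyers effectively pay pb = ps − 35, where ps is the price sellers receive.
On the curves, pb = 1808/9 - (1/9)q and ps = 64/3 + (1/3)q; the wedge ps − pb = 35 gives 64/3 + (1/3)q − (1808/9 - (1/9)q) = 35, so q' = 482.75.
Then pb = 1808/9 − (1/9)·482.75 = 147.25 and ps = 64/3 + (1/3)·482.75 = 182.25.
The subsidy expands output by 482.75 − 404 = 78.75 past the efficient level; on those units the gap between marginal cost and willingness to pay runs from 0 up to 35.
DWL = ½ × 35 × 78.75 = 1378.125.

Deadweight loss = $1378.125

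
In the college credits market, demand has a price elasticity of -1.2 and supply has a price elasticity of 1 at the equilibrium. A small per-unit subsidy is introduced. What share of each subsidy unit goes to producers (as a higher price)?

For a small subsidy around the equilibrium, the benefit split depends on the relative slopes, which at a point are proportional to the elasticities.
Buyer share = εs/(εs + |εd|) = 1/(1 + 1.2) = 5/11; seller share = |εd|/(εs + |εd|) = 6/11.
So producers capture 6/11 of the subsidy.

Producer share = 6/11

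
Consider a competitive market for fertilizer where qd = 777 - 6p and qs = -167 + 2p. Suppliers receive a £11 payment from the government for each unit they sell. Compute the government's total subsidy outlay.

Government cost = £940.5

Pre-subsidy: 777 - 6p = -167 + 2p gives p* = 118, q* = 69.
With the subsidy, sellers receive ps = pb + 11 for each unit, where pb is the price buyers pay.
Supply in terms of pb becomes qs = -167 + 2(pb + 11) = -145 + 2pb. Setting this equal to demand: 777 - 6pb = -145 + 2pb, so pb = 115.25.
Sellers receive ps = 115.25 + 11 = 126.25; q' = 777 − 6·115.25 = 85.5.
Government outlay = subsidy × quantity = 11 × 85.5 = 940.5.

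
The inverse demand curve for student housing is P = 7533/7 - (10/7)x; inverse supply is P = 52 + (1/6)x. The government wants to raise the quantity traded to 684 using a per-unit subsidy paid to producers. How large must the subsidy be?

Required subsidy s = 67 per unit

At x = 684, from the demand curve buyers pay Pb = 7533/7 − (10/7)·684 = 99; from the supply curve sellers need Ps = 52 + (1/6)·684 = 166.
The subsidy must fill the gap: s = Ps − Pb = 166 − 99 = 67.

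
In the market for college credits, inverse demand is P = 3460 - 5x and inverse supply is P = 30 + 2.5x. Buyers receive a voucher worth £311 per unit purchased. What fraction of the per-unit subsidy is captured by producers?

Producer share = 1/3

Pre-subsidy: 3460 - 5x = 30 + 2.5x gives x* = 1372/3 and P* = 3520/3.
With the rebate, buyers effectively pay Pb = Ps − 311, where Ps is the price sellers receive.
On the curves, Pb = 3460 - 5x and Ps = 30 + 2.5x; the wedge Ps − Pb = 311 gives 30 + 2.5x − (3460 - 5x) = 311, so x' = 498.8.
Then Pb = 3460 − 5·498.8 = 966 and Ps = 30 + 2.5·498.8 = 1277.
Buyers' price falls by P* − Pb = 3520/3 − 966 = 622/3; sellers' price rises by Ps − P* = 1277 − 3520/3 = 311/3.
So producers capture (311/3)/311 = 1/3 of each unit of subsidy.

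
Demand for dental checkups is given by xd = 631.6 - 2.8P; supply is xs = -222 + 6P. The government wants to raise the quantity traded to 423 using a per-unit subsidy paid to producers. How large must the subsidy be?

Required subsidy s = 33 per unit

At x = 423, invert demand for the buyer price: Pb = (631.6 − 423)/2.8 = 74.5; invert supply for the seller price: Ps = (423 − (-222))/6 = 107.5.
The subsidy must fill the gap: s = Ps − Pb = 107.5 − 74.5 = 33.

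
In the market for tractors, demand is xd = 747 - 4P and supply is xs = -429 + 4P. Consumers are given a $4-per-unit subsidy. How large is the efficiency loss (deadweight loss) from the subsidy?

Pre-subsidy: 747 - 4P = -429 + 4P gives P* = 147, x* = 159.
With the rebate, buyers effectively pay Pb = Ps − 4, where Ps is the price sellers receive.
Demand in terms of Ps becomes xd = 747 − 4(Ps − 4) = 763 - 4Ps. Setting this equal to supply: 763 - 4Ps = -429 + 4Ps, so Ps = 149.
Buyers pay Pb = 149 − 4 = 145; x' = -429 + 4·149 = 167.
The subsidy expands output by 167 − 159 = 8 past the efficient level; on those units the gap between marginal cost and willingness to pay runs from 0 up to 4.
DWL = ½ × 4 × 8 = 16.

Deadweight loss = $16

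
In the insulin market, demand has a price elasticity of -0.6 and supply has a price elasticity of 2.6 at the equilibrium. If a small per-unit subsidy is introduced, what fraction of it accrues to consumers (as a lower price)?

For a small subsidy around the equilibrium, the benefit split depends on the relative slopes, which at a point are proportional to the elasticities.
Buyer share = εs/(εs + |εd|) = 2.6/(2.6 + 0.6) = 0.8125; seller share = |εd|/(εs + |εd|) = 0.1875.

Consumer share = 0.8125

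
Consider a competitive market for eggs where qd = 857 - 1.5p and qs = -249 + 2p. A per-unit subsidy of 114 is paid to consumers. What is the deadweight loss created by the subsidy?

Deadweight loss = 38988/7

Pre-subsidy: 857 - 1.5p = -249 + 2p gives p* = 316, q* = 383.
With the rebate, buyers effectively pay pb = ps − 114, where ps is the price sellers receive.
Demand in terms of ps becomes qd = 857 − 1.5(ps − 114) = 1028 - 1.5ps. Setting this equal to supply: 1028 - 1.5ps = -249 + 2ps, so ps = 2554/7.
Buyers pay pb = 2554/7 − 114 = 1756/7; q' = -249 + 2·(2554/7) = 3365/7.
The subsidy expands output by 3365/7 − 383 = 684/7 past the efficient level; on those units the gap between marginal cost and willingness to pay runs from 0 up to 114.
DWL = ½ × 114 × 684/7 = 38988/7.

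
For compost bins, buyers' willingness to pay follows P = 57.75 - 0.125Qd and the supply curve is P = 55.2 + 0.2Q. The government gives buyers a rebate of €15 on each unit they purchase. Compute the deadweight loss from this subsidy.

Deadweight loss = 4500/13

Pre-subsidy: 57.75 - 0.125Q = 55.2 + 0.2Q gives Q* = 102/13 and P* = 738/13.
With the rebate, buyers effectively pay Pb = Ps − 15, where Ps is the price sellers receive.
On the curves, Pb = 57.75 - 0.125Q and Ps = 55.2 + 0.2Q; the wedge Ps − Pb = 15 gives 55.2 + 0.2Q − (57.75 - 0.125Q) = 15, so Q' = 54.
Then Pb = 57.75 − 0.125·54 = 51 and Ps = 55.2 + 0.2·54 = 66.
The subsidy expands output by 54 − 102/13 = 600/13 past the efficient level; on those units the gap between marginal cost and willingness to pay runs from 0 up to 15.
DWL = ½ × 15 × 600/13 = 4500/13.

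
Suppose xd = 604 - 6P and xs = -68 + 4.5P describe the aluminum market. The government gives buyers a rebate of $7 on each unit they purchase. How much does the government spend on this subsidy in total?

Pre-subsidy: 604 - 6P = -68 + 4.5P gives P* = 64, x* = 220.
With the rebate, buyers effectively pay Pb = Ps − 7, where Ps is the price sellers receive.
Demand in terms of Ps becomes xd = 604 − 6(Ps − 7) = 646 - 6Ps. Setting this equal to supply: 646 - 6Ps = -68 + 4.5Ps, so Ps = 68.
Buyers pay Pb = 68 − 7 = 61; x' = -68 + 4.5·68 = 238.
Government outlay = subsidy × quantity = 7 × 238 = 1666.

Government cost = $1666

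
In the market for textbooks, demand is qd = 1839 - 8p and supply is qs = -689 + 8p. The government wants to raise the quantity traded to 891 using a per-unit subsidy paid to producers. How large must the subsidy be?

At q = 891, invert demand for the buyer price: pb = (1839 − 891)/8 = 118.5; invert supply for the seller price: ps = (891 − (-689))/8 = 197.5.
The subsidy must fill the gap: s = ps − pb = 197.5 − 118.5 = 79.

Required subsidy s = 79 per unit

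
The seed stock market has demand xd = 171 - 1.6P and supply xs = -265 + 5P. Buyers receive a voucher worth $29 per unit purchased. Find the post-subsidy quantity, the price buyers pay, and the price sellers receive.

Pre-subsidy: 171 - 1.6P = -265 + 5P gives P* = 2180/33, x* = 2155/33.
With the rebate, buyers effectively pay Pb = Ps − 29, where Ps is the price sellers receive.
Demand in terms of Ps becomes xd = 171 − 1.6(Ps − 29) = 217.4 - 1.6Ps. Setting this equal to supply: 217.4 - 1.6Ps = -265 + 5Ps, so Ps = 804/11.
Buyers pay Pb = 804/11 − 29 = 485/11; x' = -265 + 5·(804/11) = 1105/11.

x' = 1105/11; buyers pay 485/11; sellers receive 804/11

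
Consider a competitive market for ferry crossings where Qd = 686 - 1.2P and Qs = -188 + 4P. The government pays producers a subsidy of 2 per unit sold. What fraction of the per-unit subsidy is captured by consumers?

Consumer share = 10/13

Pre-subsidy: 686 - 1.2P = -188 + 4P gives P* = 2185/13, Q* = 6296/13.
With the subsidy, sellers receive Ps = Pb + 2 for each unit, where Pb is the price buyers pay.
Supply in terms of Pb becomes Qs = -188 + 4(Pb + 2) = -180 + 4Pb. Setting this equal to demand: 686 - 1.2Pb = -180 + 4Pb, so Pb = 2165/13.
Sellers receive Ps = 2165/13 + 2 = 2191/13; Q' = 686 − 1.2·(2165/13) = 6320/13.
Buyers' price falls by P* − Pb = 2185/13 − 2165/13 = 20/13; sellers' price rises by Ps − P* = 2191/13 − 2185/13 = 6/13.
So consumers capture (20/13)/2 = 10/13 of each unit of subsidy.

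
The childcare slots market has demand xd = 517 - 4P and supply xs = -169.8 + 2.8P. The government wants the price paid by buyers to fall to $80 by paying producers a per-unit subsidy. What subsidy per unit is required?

At a buyer price of 80, quantity demanded is 517 − 4·80 = 197.
Sellers supply 197 only when they receive Ps with -169.8 + 2.8·Ps = 197, i.e. Ps = 131.
s = Ps − Pb = 131 − 80 = 51.

Required subsidy s = $51 per unit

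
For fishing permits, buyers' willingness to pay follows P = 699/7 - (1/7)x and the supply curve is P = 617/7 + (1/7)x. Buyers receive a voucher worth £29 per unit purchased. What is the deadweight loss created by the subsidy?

Pre-subsidy: 699/7 - (1/7)x = 617/7 + (1/7)x gives x* = 41 and P* = 94.
With the rebate, buyers effectively pay Pb = Ps − 29, where Ps is the price sellers receive.
On the curves, Pb = 699/7 - (1/7)x and Ps = 617/7 + (1/7)x; the wedge Ps − Pb = 29 gives 617/7 + (1/7)x − (699/7 - (1/7)x) = 29, so x' = 142.5.
Then Pb = 699/7 − (1/7)·142.5 = 79.5 and Ps = 617/7 + (1/7)·142.5 = 108.5.
The subsidy expands output by 142.5 − 41 = 101.5 past the efficient level; on those units the gap between marginal cost and willingness to pay runs from 0 up to 29.
DWL = ½ × 29 × 101.5 = 1471.75.

Deadweight loss = £1471.75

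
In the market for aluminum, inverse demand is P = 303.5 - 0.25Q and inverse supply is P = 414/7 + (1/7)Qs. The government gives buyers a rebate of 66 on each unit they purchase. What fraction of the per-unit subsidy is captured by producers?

Pre-subsidy: 303.5 - 0.25Q = 414/7 + (1/7)Q gives Q* = 622 and P* = 148.
With the rebate, buyers effectively pay Pb = Ps − 66, where Ps is the price sellers receive.
On the curves, Pb = 303.5 - 0.25Q and Ps = 414/7 + (1/7)Q; the wedge Ps − Pb = 66 gives 414/7 + (1/7)Q − (303.5 - 0.25Q) = 66, so Q' = 790.
Then Pb = 303.5 − 0.25·790 = 106 and Ps = 414/7 + (1/7)·790 = 172.
Buyers' price falls by P* − Pb = 148 − 106 = 42; sellers' price rises by Ps − P* = 172 − 148 = 24.
So producers capture 24/66 = 4/11 of each unit of subsidy.

Producer share = 4/11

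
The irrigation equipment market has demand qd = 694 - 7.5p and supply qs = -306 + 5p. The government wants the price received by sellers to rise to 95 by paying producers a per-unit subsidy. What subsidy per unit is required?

Required subsidy s = 25 per unit

At a seller price of 95, quantity supplied is -306 + 5·95 = 169.
Buyers absorb 169 only when they pay pb with 694 − 7.5·pb = 169, i.e. pb = 70.
s = ps − pb = 95 − 70 = 25.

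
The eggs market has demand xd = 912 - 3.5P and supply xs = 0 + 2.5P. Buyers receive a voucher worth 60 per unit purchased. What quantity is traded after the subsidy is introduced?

x' = 467.5

Pre-subsidy: 912 - 3.5P = 0 + 2.5P gives P* = 152, x* = 380.
With the rebate, buyers effectively pay Pb = Ps − 60, where Ps is the price sellers receive.
Demand in terms of Ps becomes xd = 912 − 3.5(Ps − 60) = 1122 - 3.5Ps. Setting this equal to supply: 1122 - 3.5Ps = 0 + 2.5Ps, so Ps = 187.
Buyers pay Pb = 187 − 60 = 127; x' = 0 + 2.5·187 = 467.5.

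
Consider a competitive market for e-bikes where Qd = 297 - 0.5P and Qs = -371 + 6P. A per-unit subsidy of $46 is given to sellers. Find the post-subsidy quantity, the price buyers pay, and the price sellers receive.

Q' = 3469/13; buyers pay 784/13; sellers receive 1382/13

Pre-subsidy: 297 - 0.5P = -371 + 6P gives P* = 1336/13, Q* = 3193/13.
With the subsidy, sellers receive Ps = Pb + 46 for each unit, where Pb is the price buyers pay.
Supply in terms of Pb becomes Qs = -371 + 6(Pb + 46) = -95 + 6Pb. Setting this equal to demand: 297 - 0.5Pb = -95 + 6Pb, so Pb = 784/13.
Sellers receive Ps = 784/13 + 46 = 1382/13; Q' = 297 − 0.5·(784/13) = 3469/13.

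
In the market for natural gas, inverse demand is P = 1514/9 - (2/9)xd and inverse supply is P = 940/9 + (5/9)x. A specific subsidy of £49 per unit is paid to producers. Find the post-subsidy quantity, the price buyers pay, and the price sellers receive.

x' = 145; buyers pay £136; sellers receive £185

Pre-subsidy: 1514/9 - (2/9)x = 940/9 + (5/9)x gives x* = 82 and P* = 150.
With the subsidy, sellers receive Ps = Pb + 49 for each unit, where Pb is the price buyers pay.
On the curves, Pb = 1514/9 - (2/9)x and Ps = 940/9 + (5/9)x; the wedge Ps − Pb = 49 gives 940/9 + (5/9)x − (1514/9 - (2/9)x) = 49, so x' = 145.
Then Pb = 1514/9 − (2/9)·145 = 136 and Ps = 940/9 + (5/9)·145 = 185.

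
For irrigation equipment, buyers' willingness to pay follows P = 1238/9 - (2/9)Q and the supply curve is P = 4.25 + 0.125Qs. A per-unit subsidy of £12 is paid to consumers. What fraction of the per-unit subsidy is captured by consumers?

Pre-subsidy: 1238/9 - (2/9)Q = 4.25 + 0.125Q gives Q* = 383.92 and P* = 52.24.
With the rebate, buyers effectively pay Pb = Ps − 12, where Ps is the price sellers receive.
On the curves, Pb = 1238/9 - (2/9)Q and Ps = 4.25 + 0.125Q; the wedge Ps − Pb = 12 gives 4.25 + 0.125Q − (1238/9 - (2/9)Q) = 12, so Q' = 418.48.
Then Pb = 1238/9 − (2/9)·418.48 = 44.56 and Ps = 4.25 + 0.125·418.48 = 56.56.
Buyers' price falls by P* − Pb = 52.24 − 44.56 = 7.68; sellers' price rises by Ps − P* = 56.56 − 52.24 = 4.32.
So consumers capture 7.68/12 = 0.64 of each unit of subsidy.

Consumer share = 0.64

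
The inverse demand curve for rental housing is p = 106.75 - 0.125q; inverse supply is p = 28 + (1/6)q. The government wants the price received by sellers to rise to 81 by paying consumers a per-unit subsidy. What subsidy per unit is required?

Required subsidy s = 14 per unit

At a seller price of 81, quantity supplied is -168 + 6·81 = 318.
Buyers absorb 318 only when they pay pb = 106.75 − 0.125·318 = 67.
s = ps − pb = 81 − 67 = 14.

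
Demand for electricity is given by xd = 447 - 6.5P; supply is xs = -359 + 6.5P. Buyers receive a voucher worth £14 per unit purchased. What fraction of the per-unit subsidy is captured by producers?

Producer share = 0.5

Pre-subsidy: 447 - 6.5P = -359 + 6.5P gives P* = 62, x* = 44.
With the rebate, buyers effectively pay Pb = Ps − 14, where Ps is the price sellers receive.
Demand in terms of Ps becomes xd = 447 − 6.5(Ps − 14) = 538 - 6.5Ps. Setting this equal to supply: 538 - 6.5Ps = -359 + 6.5Ps, so Ps = 69.
Buyers pay Pb = 69 − 14 = 55; x' = -359 + 6.5·69 = 89.5.
Buyers' price falls by P* − Pb = 62 − 55 = 7; sellers' price rises by Ps − P* = 69 − 62 = 7.
So producers capture 7/14 = 0.5 of each unit of subsidy.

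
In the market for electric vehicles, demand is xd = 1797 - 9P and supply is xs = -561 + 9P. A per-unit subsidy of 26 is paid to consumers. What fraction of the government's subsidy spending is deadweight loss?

DWL / government spending = 39/490

Pre-subsidy: 1797 - 9P = -561 + 9P gives P* = 131, x* = 618.
With the rebate, buyers effectively pay Pb = Ps − 26, where Ps is the price sellers receive.
Demand in terms of Ps becomes xd = 1797 − 9(Ps − 26) = 2031 - 9Ps. Setting this equal to supply: 2031 - 9Ps = -561 + 9Ps, so Ps = 144.
Buyers pay Pb = 144 − 26 = 118; x' = -561 + 9·144 = 735.
ΔCS = ½(618 + 735)(131 − 118) = 8794.5; ΔPS = ½(618 + 735)(144 − 131) = 8794.5.
Government spending = 26 × 735 = 19110.
DWL = ½ × 26 × (735 − 618) = 1521; fraction = 1521 / 19110 = 39/490.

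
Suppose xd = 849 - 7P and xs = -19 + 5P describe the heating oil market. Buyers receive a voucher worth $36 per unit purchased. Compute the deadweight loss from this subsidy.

Deadweight loss = $1890

Pre-subsidy: 849 - 7P = -19 + 5P gives P* = 217/3, x* = 1028/3.
With the rebate, buyers effectively pay Pb = Ps − 36, where Ps is the price sellers receive.
Demand in terms of Ps becomes xd = 849 − 7(Ps − 36) = 1101 - 7Ps. Setting this equal to supply: 1101 - 7Ps = -19 + 5Ps, so Ps = 280/3.
Buyers pay Pb = 280/3 − 36 = 172/3; x' = -19 + 5·(280/3) = 1343/3.
The subsidy expands output by 1343/3 − 1028/3 = 105 past the efficient level; on those units the gap between marginal cost and willingness to pay runs from 0 up to 36.
DWL = ½ × 36 × 105 = 1890.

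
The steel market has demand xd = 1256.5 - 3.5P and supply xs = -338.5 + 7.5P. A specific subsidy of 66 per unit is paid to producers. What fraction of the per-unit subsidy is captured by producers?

Producer share = 7/22

Pre-subsidy: 1256.5 - 3.5P = -338.5 + 7.5P gives P* = 145, x* = 749.
With the subsidy, sellers receive Ps = Pb + 66 for each unit, where Pb is the price buyers pay.
Supply in terms of Pb becomes xs = -338.5 + 7.5(Pb + 66) = 156.5 + 7.5Pb. Setting this equal to demand: 1256.5 - 3.5Pb = 156.5 + 7.5Pb, so Pb = 100.
Sellers receive Ps = 100 + 66 = 166; x' = 1256.5 − 3.5·100 = 906.5.
Buyers' price falls by P* − Pb = 145 − 100 = 45; sellers' price rises by Ps − P* = 166 − 145 = 21.
So producers capture 21/66 = 7/22 of each unit of subsidy.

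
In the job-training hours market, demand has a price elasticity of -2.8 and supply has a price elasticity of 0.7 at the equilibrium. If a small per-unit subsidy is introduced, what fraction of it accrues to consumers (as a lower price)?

Consumer share = 0.2

For a small subsidy around the equilibrium, the benefit split depends on the relative slopes, which at a point are proportional to the elasticities.
Buyer share = εs/(εs + |εd|) = 0.7/(0.7 + 2.8) = 0.2; seller share = |εd|/(εs + |εd|) = 0.8.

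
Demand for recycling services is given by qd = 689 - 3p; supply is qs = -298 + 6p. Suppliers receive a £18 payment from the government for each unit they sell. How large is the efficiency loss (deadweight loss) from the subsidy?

Deadweight loss = £324

Pre-subsidy: 689 - 3p = -298 + 6p gives p* = 329/3, q* = 360.
With the subsidy, sellers receive ps = pb + 18 for each unit, where pb is the price buyers pay.
Supply in terms of pb becomes qs = -298 + 6(pb + 18) = -190 + 6pb. Setting this equal to demand: 689 - 3pb = -190 + 6pb, so pb = 293/3.
Sellers receive ps = 293/3 + 18 = 347/3; q' = 689 − 3·(293/3) = 396.
The subsidy expands output by 396 − 360 = 36 past the efficient level; on those units the gap between marginal cost and willingness to pay runs from 0 up to 18.
DWL = ½ × 18 × 36 = 324.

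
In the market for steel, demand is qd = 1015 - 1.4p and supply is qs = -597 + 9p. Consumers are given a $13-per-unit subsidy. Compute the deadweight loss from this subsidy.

Deadweight loss = $102.375

Pre-subsidy: 1015 - 1.4p = -597 + 9p gives p* = 155, q* = 798.
With the rebate, buyers effectively pay pb = ps − 13, where ps is the price sellers receive.
Demand in terms of ps becomes qd = 1015 − 1.4(ps − 13) = 1033.2 - 1.4ps. Setting this equal to supply: 1033.2 - 1.4ps = -597 + 9ps, so ps = 156.75.
Buyers pay pb = 156.75 − 13 = 143.75; q' = -597 + 9·156.75 = 813.75.
The subsidy expands output by 813.75 − 798 = 15.75 past the efficient level; on those units the gap between marginal cost and willingness to pay runs from 0 up to 13.
DWL = ½ × 13 × 15.75 = 102.375.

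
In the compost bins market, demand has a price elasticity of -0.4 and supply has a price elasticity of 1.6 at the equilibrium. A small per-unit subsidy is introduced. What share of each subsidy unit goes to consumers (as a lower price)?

Consumer share = 0.8

For a small subsidy around the equilibrium, the benefit split depends on the relative slopes, which at a point are proportional to the elasticities.
Buyer share = εs/(εs + |εd|) = 1.6/(1.6 + 0.4) = 0.8; seller share = |εd|/(εs + |εd|) = 0.2.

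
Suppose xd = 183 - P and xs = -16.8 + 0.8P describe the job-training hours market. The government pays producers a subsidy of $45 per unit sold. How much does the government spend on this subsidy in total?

Pre-subsidy: 183 - P = -16.8 + 0.8P gives P* = 111, x* = 72.
With the subsidy, sellers receive Ps = Pb + 45 for each unit, where Pb is the price buyers pay.
Supply in terms of Pb becomes xs = -16.8 + 0.8(Pb + 45) = 19.2 + 0.8Pb. Setting this equal to demand: 183 - Pb = 19.2 + 0.8Pb, so Pb = 91.
Sellers receive Ps = 91 + 45 = 136; x' = 183 − 1·91 = 92.
Government outlay = subsidy × quantity = 45 × 92 = 4140.

Government cost = $4140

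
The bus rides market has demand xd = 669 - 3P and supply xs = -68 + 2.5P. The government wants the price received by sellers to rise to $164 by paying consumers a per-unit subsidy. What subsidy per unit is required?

Required subsidy s = $55 per unit

At a seller price of 164, quantity supplied is -68 + 2.5·164 = 342.
Buyers absorb 342 only when they pay Pb with 669 − 3·Pb = 342, i.e. Pb = 109.
s = Ps − Pb = 164 − 109 = 55.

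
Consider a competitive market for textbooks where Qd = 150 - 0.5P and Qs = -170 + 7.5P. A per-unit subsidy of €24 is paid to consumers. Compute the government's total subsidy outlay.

Government cost = €3390

Pre-subsidy: 150 - 0.5P = -170 + 7.5P gives P* = 40, Q* = 130.
With the rebate, buyers effectively pay Pb = Ps − 24, where Ps is the price sellers receive.
Demand in terms of Ps becomes Qd = 150 − 0.5(Ps − 24) = 162 - 0.5Ps. Setting this equal to supply: 162 - 0.5Ps = -170 + 7.5Ps, so Ps = 41.5.
Buyers pay Pb = 41.5 − 24 = 17.5; Q' = -170 + 7.5·41.5 = 141.25.
Government outlay = subsidy × quantity = 24 × 141.25 = 3390.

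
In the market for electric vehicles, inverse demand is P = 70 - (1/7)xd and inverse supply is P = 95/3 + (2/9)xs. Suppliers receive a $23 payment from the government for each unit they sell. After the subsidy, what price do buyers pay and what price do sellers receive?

Buyers pay $46; sellers receive $69

Pre-subsidy: 70 - (1/7)x = 95/3 + (2/9)x gives x* = 105 and P* = 55.
With the subsidy, sellers receive Ps = Pb + 23 for each unit, where Pb is the price buyers pay.
On the curves, Pb = 70 - (1/7)x and Ps = 95/3 + (2/9)x; the wedge Ps − Pb = 23 gives 95/3 + (2/9)x − (70 - (1/7)x) = 23, so x' = 168.
Then Pb = 70 − (1/7)·168 = 46 and Ps = 95/3 + (2/9)·168 = 69.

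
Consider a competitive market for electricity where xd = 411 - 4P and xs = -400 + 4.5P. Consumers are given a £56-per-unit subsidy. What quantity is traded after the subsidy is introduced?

Pre-subsidy: 411 - 4P = -400 + 4.5P gives P* = 1622/17, x* = 499/17.
With the rebate, buyers effectively pay Pb = Ps − 56, where Ps is the price sellers receive.
Demand in terms of Ps becomes xd = 411 − 4(Ps − 56) = 635 - 4Ps. Setting this equal to supply: 635 - 4Ps = -400 + 4.5Ps, so Ps = 2070/17.
Buyers pay Pb = 2070/17 − 56 = 1118/17; x' = -400 + 4.5·(2070/17) = 2515/17.

x' = 2515/17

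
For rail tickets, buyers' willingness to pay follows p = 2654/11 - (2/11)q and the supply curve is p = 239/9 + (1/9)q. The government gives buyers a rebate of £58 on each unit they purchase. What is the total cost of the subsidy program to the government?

Government cost = £53998

Pre-subsidy: 2654/11 - (2/11)q = 239/9 + (1/9)q gives q* = 733 and p* = 108.
With the rebate, buyers effectively pay pb = ps − 58, where ps is the price sellers receive.
On the curves, pb = 2654/11 - (2/11)q and ps = 239/9 + (1/9)q; the wedge ps − pb = 58 gives 239/9 + (1/9)q − (2654/11 - (2/11)q) = 58, so q' = 931.
Then pb = 2654/11 − (2/11)·931 = 72 and ps = 239/9 + (1/9)·931 = 130.
Government outlay = subsidy × quantity = 58 × 931 = 53998.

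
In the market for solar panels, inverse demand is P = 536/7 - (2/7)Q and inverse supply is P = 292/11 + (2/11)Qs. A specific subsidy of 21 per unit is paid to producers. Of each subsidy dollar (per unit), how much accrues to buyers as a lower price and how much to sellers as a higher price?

Pre-subsidy: 536/7 - (2/7)Q = 292/11 + (2/11)Q gives Q* = 107 and P* = 46.
With the subsidy, sellers receive Ps = Pb + 21 for each unit, where Pb is the price buyers pay.
On the curves, Pb = 536/7 - (2/7)Q and Ps = 292/11 + (2/11)Q; the wedge Ps − Pb = 21 gives 292/11 + (2/11)Q − (536/7 - (2/7)Q) = 21, so Q' = 1823/12.
Then Pb = 536/7 − (2/7)·(1823/12) = 199/6 and Ps = 292/11 + (2/11)·(1823/12) = 325/6.
Buyers' price falls by P* − Pb = 46 − 199/6 = 77/6; sellers' price rises by Ps − P* = 325/6 − 46 = 49/6.

Buyers gain 77/6 per unit; sellers gain 49/6 per unit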